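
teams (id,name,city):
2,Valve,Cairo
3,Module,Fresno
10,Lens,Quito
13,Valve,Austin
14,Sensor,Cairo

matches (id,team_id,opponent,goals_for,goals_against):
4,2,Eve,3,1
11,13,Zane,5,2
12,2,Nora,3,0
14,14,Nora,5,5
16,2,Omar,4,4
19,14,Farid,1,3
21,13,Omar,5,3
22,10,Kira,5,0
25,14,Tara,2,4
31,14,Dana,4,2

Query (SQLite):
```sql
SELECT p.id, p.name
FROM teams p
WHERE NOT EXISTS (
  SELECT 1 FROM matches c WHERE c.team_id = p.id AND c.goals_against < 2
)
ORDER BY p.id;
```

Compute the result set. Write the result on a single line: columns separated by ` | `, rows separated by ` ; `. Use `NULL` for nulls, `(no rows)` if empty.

3 | Module ; 13 | Valve ; 14 | Sensor

For each teams row, check whether any matches with matching team_id has goals_against < 2.
Keep rows where that is false.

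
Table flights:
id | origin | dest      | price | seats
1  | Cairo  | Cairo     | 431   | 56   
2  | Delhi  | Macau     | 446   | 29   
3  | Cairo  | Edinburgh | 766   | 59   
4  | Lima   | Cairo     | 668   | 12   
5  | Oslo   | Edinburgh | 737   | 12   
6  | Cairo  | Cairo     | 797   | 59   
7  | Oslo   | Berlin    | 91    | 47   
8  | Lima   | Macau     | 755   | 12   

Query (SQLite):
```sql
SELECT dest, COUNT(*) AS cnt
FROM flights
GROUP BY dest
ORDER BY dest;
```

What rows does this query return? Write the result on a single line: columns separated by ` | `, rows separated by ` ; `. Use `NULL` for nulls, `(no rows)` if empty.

Berlin | 1 ; Cairo | 3 ; Edinburgh | 2 ; Macau | 2

Partition flights by dest; compute COUNT(*) within each group.
  Berlin: ids {7} → COUNT(*)=1
  Cairo: ids {1, 4, 6} → COUNT(*)=3
  Edinburgh: ids {3, 5} → COUNT(*)=2
  Macau: ids {2, 8} → COUNT(*)=2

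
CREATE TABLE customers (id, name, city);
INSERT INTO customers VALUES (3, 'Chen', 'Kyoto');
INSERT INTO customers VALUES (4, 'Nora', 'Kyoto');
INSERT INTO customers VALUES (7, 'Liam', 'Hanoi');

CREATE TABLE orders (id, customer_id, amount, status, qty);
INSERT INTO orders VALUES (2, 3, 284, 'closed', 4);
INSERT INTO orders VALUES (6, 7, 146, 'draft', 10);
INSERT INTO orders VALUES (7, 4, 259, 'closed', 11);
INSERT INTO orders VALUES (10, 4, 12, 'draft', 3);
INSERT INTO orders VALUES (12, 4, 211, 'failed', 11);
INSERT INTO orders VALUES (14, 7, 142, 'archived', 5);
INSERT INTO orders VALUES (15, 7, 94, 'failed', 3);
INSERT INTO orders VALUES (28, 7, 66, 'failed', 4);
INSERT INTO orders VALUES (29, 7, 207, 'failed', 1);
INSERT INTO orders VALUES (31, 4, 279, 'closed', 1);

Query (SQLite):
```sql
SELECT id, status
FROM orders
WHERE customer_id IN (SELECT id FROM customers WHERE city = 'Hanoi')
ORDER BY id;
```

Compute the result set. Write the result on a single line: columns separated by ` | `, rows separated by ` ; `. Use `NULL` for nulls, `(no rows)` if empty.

6 | draft ; 14 | archived ; 15 | failed ; 28 | failed ; 29 | failed

Inner query: customers.id where city = 'Hanoi'.
Outer: keep orders rows whose customer_id is in that set.
Inner query → {7}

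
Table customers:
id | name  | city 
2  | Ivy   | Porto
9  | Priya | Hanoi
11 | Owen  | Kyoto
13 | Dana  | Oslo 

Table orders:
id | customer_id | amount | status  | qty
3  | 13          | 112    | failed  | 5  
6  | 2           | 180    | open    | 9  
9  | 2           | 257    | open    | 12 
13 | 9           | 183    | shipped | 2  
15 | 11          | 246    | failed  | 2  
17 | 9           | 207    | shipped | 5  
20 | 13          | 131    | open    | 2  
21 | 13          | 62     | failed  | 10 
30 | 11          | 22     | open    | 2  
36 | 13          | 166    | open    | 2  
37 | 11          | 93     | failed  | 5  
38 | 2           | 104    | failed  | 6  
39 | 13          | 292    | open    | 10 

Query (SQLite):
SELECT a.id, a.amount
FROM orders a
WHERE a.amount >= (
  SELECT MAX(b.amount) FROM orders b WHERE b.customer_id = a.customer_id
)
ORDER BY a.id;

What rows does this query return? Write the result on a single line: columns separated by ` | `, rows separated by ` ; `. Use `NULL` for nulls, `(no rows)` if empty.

9 | 257 ; 15 | 246 ; 17 | 207 ; 39 | 292

For each orders row a, compute MAX(amount) over rows sharing a.customer_id.
Keep row a if a.amount >= that per-group MAX.
  customer_id=2: MAX(amount) = 257
  customer_id=9: MAX(amount) = 207
  customer_id=11: MAX(amount) = 246
  customer_id=13: MAX(amount) = 292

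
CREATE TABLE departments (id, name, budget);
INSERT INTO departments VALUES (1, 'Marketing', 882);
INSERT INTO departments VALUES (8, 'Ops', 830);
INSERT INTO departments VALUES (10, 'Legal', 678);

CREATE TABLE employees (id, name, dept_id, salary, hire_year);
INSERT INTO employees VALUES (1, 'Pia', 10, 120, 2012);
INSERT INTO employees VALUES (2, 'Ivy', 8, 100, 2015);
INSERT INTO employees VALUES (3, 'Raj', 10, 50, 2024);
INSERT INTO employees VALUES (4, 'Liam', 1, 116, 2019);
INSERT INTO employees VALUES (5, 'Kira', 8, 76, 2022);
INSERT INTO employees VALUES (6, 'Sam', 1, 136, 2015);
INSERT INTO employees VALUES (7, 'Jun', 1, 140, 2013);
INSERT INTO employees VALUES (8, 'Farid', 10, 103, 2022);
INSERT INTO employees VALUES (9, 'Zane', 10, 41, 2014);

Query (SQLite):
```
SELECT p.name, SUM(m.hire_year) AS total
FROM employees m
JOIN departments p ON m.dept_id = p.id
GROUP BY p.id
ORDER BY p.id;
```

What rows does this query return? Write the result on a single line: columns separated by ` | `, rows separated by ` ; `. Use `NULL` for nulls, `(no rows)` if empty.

Join each employees row to its departments via dept_id.
Group joined rows by departments.id; compute SUM(m.hire_year) per group.
  1: ids {4, 6, 7} → SUM(m.hire_year)=6047
  8: ids {2, 5} → SUM(m.hire_year)=4037
  10: ids {1, 3, 8, 9} → SUM(m.hire_year)=8072

Marketing | 6047 ; Ops | 4037 ; Legal | 8072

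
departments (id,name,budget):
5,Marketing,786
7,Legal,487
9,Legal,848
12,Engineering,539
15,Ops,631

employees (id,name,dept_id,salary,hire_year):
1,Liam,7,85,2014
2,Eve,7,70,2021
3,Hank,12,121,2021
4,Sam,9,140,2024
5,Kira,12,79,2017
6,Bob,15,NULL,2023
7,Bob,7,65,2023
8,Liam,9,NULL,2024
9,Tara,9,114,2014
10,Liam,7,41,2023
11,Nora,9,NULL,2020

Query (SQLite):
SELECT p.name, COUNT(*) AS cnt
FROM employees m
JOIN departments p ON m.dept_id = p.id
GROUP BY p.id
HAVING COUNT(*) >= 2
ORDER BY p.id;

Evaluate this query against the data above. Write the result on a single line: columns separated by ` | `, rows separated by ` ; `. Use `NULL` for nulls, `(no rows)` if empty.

Join each employees row to its departments via dept_id.
Group joined rows by departments.id; compute COUNT(*) per group.
HAVING: keep groups with count ≥ 2.
  7: ids {1, 2, 7, 10} → COUNT(*)=4
  9: ids {4, 8, 9, 11} → COUNT(*)=4
  12: ids {3, 5} → COUNT(*)=2
  15: ids {6} → COUNT(*)=1

Legal | 4 ; Legal | 4 ; Engineering | 2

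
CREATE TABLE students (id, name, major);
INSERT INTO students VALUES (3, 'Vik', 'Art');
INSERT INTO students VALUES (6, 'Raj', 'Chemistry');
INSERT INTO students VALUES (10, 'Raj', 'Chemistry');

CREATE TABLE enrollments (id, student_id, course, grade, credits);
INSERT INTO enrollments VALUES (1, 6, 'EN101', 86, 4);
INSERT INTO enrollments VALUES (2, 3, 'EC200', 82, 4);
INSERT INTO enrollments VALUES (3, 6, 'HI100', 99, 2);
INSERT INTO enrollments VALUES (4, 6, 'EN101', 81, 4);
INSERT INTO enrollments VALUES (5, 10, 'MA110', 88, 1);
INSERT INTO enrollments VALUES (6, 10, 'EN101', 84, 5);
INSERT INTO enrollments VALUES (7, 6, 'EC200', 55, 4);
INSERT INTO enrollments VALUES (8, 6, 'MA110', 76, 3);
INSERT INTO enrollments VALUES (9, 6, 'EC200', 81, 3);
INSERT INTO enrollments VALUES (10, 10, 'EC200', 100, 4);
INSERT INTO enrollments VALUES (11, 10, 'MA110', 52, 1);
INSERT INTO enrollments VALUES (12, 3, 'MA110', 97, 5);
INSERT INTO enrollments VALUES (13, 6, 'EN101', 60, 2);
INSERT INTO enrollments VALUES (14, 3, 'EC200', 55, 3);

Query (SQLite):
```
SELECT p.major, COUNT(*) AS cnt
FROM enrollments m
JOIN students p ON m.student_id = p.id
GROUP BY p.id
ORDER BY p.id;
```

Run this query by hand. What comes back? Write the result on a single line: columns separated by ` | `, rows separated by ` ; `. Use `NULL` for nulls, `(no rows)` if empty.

Art | 3 ; Chemistry | 7 ; Chemistry | 4

Join each enrollments row to its students via student_id.
Group joined rows by students.id; compute COUNT(*) per group.
  3: ids {2, 12, 14} → COUNT(*)=3
  6: ids {1, 3, 4, 7, 8, 9, 13} → COUNT(*)=7
  10: ids {5, 6, 10, 11} → COUNT(*)=4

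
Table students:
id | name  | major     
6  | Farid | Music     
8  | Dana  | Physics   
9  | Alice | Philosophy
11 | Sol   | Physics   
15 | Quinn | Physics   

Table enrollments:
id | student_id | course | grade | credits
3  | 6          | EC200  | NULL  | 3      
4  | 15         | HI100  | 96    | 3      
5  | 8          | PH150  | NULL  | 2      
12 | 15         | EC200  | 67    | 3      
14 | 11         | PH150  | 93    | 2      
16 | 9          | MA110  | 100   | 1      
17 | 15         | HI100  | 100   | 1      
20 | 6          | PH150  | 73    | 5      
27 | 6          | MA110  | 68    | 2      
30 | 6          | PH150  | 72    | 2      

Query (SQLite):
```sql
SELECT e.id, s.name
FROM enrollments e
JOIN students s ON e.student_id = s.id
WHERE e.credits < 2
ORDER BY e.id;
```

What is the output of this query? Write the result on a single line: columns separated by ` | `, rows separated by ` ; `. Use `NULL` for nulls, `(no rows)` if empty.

16 | Alice ; 17 | Quinn

Each enrollments row matches the students row where student_id = students.id.
Then keep rows with e.credits < 2.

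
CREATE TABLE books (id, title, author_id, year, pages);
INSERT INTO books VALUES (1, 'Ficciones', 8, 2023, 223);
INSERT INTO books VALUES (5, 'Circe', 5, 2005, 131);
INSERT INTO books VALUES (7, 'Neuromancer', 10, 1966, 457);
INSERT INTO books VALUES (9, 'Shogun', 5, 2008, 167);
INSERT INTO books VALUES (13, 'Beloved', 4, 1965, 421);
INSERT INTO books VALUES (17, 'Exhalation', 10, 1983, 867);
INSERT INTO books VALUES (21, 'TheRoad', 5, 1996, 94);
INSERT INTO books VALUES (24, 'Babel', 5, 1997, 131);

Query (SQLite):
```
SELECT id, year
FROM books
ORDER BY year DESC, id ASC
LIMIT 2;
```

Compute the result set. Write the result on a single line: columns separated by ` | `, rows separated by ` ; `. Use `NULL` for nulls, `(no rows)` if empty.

1 | 2023 ; 9 | 2008

Sort by year desc, tiebreak id asc: (2023, id=1), (2008, id=9), (2005, id=5), (1997, id=24), (1996, id=21) …. Take first 2.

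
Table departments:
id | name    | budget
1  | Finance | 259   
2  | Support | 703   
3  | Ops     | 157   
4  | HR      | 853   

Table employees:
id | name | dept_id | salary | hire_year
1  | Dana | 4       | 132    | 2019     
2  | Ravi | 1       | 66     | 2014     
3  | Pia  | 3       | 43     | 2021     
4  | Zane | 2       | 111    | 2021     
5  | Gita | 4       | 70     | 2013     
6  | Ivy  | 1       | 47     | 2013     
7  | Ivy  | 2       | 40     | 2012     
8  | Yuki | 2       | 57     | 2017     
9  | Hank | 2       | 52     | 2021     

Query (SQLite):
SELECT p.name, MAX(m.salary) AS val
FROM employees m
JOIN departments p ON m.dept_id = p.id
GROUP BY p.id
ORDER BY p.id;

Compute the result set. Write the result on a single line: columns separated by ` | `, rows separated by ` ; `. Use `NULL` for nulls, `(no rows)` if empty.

Join each employees row to its departments via dept_id.
Group joined rows by departments.id; compute MAX(m.salary) per group.
  1: ids {2, 6} → MAX(m.salary)=66
  2: ids {4, 7, 8, 9} → MAX(m.salary)=111
  3: ids {3} → MAX(m.salary)=43
  4: ids {1, 5} → MAX(m.salary)=132

Finance | 66 ; Support | 111 ; Ops | 43 ; HR | 132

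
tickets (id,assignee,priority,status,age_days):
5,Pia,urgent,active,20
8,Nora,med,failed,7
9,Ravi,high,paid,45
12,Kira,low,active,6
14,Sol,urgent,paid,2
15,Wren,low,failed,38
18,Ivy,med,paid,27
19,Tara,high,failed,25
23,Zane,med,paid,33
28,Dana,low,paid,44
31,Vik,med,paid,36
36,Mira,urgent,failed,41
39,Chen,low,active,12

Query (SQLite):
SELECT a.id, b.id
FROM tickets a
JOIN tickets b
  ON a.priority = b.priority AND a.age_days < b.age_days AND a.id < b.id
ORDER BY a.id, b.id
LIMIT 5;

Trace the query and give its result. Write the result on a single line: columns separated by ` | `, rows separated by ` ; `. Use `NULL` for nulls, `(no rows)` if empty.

Pairs (a,b) with same priority, a.age_days < b.age_days, a.id < b.id.
priority groups: high:{9,19} low:{12,15,28,39} med:{8,18,23,31} urgent:{5,14,36}
Ordered by (a.id, b.id); first 5.

5 | 36 ; 8 | 18 ; 8 | 23 ; 8 | 31 ; 12 | 15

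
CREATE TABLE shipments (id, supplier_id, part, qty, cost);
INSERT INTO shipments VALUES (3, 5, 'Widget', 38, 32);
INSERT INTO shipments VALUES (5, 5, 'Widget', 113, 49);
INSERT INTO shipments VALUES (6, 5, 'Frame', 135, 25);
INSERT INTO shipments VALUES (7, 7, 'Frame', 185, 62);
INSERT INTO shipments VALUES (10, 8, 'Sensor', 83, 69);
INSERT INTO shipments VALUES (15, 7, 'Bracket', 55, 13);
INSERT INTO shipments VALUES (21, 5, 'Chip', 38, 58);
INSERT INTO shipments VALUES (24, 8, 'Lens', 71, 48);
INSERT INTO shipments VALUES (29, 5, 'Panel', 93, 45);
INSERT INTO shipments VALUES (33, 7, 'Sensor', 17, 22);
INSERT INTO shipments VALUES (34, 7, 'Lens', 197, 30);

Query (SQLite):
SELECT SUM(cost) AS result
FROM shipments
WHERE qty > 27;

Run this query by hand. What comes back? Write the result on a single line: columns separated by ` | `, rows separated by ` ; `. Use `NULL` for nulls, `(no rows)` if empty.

431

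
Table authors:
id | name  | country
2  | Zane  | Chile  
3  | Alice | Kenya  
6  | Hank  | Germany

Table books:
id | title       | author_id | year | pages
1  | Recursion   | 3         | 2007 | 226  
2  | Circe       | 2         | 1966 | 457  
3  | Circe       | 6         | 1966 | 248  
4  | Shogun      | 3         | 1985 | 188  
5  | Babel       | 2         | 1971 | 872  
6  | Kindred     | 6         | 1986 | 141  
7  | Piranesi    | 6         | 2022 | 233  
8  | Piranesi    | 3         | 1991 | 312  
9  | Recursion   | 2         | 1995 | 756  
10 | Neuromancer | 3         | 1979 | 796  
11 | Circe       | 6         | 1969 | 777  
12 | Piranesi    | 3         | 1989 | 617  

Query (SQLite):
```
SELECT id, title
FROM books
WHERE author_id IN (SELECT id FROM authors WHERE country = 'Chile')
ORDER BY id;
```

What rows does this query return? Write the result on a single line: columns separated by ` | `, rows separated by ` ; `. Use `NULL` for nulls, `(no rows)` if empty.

Inner query: authors.id where country = 'Chile'.
Outer: keep books rows whose author_id is in that set.
Inner query → {2}

2 | Circe ; 5 | Babel ; 9 | Recursion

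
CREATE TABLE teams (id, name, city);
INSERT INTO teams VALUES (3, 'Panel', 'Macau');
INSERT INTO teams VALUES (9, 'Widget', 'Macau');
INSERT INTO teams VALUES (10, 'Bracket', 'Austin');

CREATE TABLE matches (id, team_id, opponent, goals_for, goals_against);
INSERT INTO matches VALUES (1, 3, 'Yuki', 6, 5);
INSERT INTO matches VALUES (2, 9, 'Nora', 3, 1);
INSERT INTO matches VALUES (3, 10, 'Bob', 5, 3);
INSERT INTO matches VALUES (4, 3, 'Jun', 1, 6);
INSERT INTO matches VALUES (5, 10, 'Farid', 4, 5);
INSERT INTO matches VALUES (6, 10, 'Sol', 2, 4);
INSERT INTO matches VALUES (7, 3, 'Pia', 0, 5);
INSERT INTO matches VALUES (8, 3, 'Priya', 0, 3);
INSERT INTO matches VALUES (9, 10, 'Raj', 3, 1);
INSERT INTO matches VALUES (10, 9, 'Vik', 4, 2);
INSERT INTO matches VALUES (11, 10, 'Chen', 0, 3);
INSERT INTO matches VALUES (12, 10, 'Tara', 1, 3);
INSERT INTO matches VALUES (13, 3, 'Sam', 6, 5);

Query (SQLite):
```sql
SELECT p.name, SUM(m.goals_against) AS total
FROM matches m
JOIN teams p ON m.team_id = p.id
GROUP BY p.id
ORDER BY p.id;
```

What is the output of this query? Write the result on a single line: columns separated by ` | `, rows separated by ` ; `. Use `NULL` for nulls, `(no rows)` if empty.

Panel | 24 ; Widget | 3 ; Bracket | 19

Join each matches row to its teams via team_id.
Group joined rows by teams.id; compute SUM(m.goals_against) per group.
  3: ids {1, 4, 7, 8, 13} → SUM(m.goals_against)=24
  9: ids {2, 10} → SUM(m.goals_against)=3
  10: ids {3, 5, 6, 9, 11, 12} → SUM(m.goals_against)=19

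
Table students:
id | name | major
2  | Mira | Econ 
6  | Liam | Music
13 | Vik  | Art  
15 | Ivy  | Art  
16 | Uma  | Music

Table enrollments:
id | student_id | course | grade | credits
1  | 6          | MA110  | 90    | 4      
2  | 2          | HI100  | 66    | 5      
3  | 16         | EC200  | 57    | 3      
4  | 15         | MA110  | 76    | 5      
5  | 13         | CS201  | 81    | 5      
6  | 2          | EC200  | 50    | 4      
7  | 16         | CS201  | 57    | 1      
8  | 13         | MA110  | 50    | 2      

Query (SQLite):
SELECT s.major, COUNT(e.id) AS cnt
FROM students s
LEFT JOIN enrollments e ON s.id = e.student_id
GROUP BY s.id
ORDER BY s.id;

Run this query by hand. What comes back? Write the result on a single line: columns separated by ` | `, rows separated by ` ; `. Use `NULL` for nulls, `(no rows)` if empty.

Econ | 2 ; Music | 1 ; Art | 2 ; Art | 1 ; Music | 2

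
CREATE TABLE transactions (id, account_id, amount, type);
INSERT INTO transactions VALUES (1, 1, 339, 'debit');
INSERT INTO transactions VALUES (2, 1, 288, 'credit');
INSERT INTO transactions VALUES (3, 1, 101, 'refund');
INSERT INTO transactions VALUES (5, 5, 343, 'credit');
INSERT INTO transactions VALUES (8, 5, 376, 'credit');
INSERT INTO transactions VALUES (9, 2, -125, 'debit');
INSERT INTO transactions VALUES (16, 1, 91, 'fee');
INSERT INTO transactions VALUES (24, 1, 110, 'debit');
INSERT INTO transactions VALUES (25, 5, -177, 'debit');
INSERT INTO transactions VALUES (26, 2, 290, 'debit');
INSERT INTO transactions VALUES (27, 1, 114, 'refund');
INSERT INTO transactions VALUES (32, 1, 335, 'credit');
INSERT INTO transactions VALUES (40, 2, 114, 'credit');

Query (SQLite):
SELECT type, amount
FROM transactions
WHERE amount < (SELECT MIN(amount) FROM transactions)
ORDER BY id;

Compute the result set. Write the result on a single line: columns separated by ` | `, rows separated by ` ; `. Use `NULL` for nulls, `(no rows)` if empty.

(no rows)

Scalar subquery: MIN(amount) over all transactions rows = -177.
Keep rows where amount < that value.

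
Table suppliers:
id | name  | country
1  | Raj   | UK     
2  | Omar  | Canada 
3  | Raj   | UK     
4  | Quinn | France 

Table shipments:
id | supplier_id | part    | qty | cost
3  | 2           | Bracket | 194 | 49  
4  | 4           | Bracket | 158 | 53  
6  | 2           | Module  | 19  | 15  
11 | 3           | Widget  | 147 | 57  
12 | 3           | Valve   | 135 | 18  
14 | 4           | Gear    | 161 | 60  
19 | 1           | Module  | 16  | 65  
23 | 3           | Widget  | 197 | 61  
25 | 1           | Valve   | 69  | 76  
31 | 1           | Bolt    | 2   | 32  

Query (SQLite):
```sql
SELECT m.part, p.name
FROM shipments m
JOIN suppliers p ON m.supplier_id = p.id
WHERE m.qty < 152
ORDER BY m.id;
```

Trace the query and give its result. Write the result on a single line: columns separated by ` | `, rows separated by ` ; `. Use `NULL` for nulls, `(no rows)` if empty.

Module | Omar ; Widget | Raj ; Valve | Raj ; Module | Raj ; Valve | Raj ; Bolt | Raj

Each shipments row matches the suppliers row where supplier_id = suppliers.id.
Then keep rows with m.qty < 152.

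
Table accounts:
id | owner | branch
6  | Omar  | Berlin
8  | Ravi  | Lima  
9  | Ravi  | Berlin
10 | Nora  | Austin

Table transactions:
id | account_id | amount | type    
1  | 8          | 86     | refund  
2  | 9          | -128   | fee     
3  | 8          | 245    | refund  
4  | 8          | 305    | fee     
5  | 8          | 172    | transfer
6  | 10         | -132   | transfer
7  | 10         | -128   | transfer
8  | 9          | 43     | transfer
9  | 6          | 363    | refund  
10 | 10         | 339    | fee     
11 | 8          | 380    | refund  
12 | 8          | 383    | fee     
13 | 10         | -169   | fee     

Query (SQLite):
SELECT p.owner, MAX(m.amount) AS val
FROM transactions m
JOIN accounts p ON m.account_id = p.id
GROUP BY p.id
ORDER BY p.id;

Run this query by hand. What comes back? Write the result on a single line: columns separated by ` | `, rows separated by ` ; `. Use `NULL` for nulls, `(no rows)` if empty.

Omar | 363 ; Ravi | 383 ; Ravi | 43 ; Nora | 339

Join each transactions row to its accounts via account_id.
Group joined rows by accounts.id; compute MAX(m.amount) per group.
  6: ids {9} → MAX(m.amount)=363
  8: ids {1, 3, 4, 5, 11, 12} → MAX(m.amount)=383
  9: ids {2, 8} → MAX(m.amount)=43
  10: ids {6, 7, 10, 13} → MAX(m.amount)=339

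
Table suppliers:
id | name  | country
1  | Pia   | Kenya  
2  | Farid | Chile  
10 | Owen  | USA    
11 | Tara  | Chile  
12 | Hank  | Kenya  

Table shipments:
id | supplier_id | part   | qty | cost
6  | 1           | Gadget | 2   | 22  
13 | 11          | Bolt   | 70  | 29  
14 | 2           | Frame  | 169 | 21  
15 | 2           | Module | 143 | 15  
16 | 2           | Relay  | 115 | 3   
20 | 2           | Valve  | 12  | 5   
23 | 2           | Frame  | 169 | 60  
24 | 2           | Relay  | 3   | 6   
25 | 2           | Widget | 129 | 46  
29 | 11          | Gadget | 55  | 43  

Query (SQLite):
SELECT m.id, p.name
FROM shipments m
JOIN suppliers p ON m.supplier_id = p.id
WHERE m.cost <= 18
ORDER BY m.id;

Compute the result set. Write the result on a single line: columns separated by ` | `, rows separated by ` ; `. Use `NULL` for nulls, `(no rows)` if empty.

Each shipments row matches the suppliers row where supplier_id = suppliers.id.
Then keep rows with m.cost <= 18.

15 | Farid ; 16 | Farid ; 20 | Farid ; 24 | Farid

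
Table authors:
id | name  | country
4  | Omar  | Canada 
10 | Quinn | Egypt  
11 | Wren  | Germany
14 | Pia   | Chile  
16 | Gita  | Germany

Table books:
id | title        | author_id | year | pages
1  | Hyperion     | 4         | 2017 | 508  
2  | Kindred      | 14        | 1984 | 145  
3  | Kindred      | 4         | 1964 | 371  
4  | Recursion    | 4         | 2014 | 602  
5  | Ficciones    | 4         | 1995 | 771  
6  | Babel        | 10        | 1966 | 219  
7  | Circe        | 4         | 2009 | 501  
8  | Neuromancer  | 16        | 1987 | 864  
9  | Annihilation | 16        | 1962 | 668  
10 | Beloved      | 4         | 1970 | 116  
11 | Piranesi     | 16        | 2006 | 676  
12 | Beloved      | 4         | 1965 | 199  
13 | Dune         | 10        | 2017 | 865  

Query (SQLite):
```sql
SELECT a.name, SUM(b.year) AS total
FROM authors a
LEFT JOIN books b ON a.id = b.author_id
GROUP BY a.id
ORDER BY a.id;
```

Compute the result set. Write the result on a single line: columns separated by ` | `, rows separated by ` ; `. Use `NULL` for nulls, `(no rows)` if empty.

LEFT JOIN keeps every authors row; unmatched ones get NULL for books columns.
Group by authors.id and compute SUM(b.year). SUM over an all-NULL group is NULL.
  4: ids {1, 3, 4, 5, 7, 10, 12} → SUM(b.year)=13934
  10: ids {6, 13} → SUM(b.year)=3983
  11: ids {—} → SUM(b.year)=NULL
  14: ids {2} → SUM(b.year)=1984
  16: ids {8, 9, 11} → SUM(b.year)=5955

Omar | 13934 ; Quinn | 3983 ; Wren | NULL ; Pia | 1984 ; Gita | 5955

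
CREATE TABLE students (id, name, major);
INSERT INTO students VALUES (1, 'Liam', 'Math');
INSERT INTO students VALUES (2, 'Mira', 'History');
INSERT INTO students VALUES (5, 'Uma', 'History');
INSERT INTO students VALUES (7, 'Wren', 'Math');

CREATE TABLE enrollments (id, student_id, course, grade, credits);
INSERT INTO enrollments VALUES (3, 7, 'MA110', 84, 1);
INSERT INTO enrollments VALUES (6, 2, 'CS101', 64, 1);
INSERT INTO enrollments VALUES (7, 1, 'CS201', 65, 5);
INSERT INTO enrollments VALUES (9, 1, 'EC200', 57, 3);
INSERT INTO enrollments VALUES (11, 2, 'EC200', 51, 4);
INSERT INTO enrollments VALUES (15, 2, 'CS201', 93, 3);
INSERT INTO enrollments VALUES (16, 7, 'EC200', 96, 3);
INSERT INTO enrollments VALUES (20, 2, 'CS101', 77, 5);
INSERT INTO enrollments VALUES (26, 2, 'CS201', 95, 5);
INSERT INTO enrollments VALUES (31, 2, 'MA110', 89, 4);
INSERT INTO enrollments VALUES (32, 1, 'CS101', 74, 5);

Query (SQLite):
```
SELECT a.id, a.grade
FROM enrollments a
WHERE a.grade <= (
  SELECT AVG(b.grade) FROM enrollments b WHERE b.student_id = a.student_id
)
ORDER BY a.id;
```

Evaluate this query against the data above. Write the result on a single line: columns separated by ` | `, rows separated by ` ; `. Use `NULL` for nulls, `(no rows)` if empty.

For each enrollments row a, compute AVG(grade) over rows sharing a.student_id.
Keep row a if a.grade <= that per-group AVG.
  student_id=1: AVG(grade) = 65.333333
  student_id=2: AVG(grade) = 78.166667
  student_id=7: AVG(grade) = 90.0

3 | 84 ; 6 | 64 ; 7 | 65 ; 9 | 57 ; 11 | 51 ; 20 | 77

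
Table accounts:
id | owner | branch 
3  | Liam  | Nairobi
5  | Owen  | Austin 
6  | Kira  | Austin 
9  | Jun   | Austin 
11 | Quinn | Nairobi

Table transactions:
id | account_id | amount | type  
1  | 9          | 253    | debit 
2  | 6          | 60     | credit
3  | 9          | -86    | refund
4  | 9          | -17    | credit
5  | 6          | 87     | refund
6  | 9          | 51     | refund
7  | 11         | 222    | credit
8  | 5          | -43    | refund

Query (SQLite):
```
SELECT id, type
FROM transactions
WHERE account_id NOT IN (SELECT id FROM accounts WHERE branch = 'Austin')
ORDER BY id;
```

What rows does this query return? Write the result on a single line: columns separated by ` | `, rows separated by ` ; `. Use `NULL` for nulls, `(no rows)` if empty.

Inner query: accounts.id where branch = 'Austin'.
Outer: keep transactions rows whose account_id is not in that set.
Inner query → {5, 6, 9}

7 | credit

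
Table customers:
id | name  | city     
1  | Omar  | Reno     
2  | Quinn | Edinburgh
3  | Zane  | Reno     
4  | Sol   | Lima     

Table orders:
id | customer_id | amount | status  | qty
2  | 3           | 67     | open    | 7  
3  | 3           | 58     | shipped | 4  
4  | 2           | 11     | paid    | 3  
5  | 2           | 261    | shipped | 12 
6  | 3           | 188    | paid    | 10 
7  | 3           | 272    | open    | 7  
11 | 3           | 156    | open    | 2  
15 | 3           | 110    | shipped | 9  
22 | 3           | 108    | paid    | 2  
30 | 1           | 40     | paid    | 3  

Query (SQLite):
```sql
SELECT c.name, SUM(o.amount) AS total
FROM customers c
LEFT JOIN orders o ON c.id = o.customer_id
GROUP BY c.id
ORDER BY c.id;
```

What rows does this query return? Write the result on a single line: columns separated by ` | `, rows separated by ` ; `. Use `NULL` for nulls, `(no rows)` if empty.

LEFT JOIN keeps every customers row; unmatched ones get NULL for orders columns.
Group by customers.id and compute SUM(o.amount). SUM over an all-NULL group is NULL.
  1: ids {30} → SUM(o.amount)=40
  2: ids {4, 5} → SUM(o.amount)=272
  3: ids {2, 3, 6, 7, 11, 15, 22} → SUM(o.amount)=959
  4: ids {—} → SUM(o.amount)=NULL

Omar | 40 ; Quinn | 272 ; Zane | 959 ; Sol | NULL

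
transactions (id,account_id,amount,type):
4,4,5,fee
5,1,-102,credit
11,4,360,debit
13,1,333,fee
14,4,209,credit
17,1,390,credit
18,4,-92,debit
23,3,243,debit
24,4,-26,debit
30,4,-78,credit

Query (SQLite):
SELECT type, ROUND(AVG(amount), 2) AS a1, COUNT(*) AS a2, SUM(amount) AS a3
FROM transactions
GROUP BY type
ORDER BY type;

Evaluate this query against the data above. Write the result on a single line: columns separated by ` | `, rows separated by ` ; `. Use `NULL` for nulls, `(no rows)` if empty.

Group transactions by type.
Per group compute: ROUND(AVG(amount), 2), COUNT(*), SUM(amount).
  credit: ids {5, 14, 17, 30} → ROUND(AVG(amount), 2)=104.75, COUNT(*)=4, SUM(amount)=419
  debit: ids {11, 18, 23, 24} → ROUND(AVG(amount), 2)=121.25, COUNT(*)=4, SUM(amount)=485
  fee: ids {4, 13} → ROUND(AVG(amount), 2)=169, COUNT(*)=2, SUM(amount)=338

credit | 104.75 | 4 | 419 ; debit | 121.25 | 4 | 485 ; fee | 169 | 2 | 338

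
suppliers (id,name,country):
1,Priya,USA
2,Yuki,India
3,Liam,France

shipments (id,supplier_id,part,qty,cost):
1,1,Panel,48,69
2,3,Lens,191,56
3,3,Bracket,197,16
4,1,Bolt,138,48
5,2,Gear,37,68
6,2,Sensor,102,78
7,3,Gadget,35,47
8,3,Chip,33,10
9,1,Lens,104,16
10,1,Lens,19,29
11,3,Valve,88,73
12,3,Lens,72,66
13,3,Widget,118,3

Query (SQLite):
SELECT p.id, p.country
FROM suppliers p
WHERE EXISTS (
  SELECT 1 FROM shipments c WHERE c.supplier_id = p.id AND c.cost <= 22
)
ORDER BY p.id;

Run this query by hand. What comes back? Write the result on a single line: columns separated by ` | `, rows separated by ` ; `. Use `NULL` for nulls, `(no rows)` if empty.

1 | USA ; 3 | France

For each suppliers row, check whether any shipments with matching supplier_id has cost <= 22.
Keep rows where that is true.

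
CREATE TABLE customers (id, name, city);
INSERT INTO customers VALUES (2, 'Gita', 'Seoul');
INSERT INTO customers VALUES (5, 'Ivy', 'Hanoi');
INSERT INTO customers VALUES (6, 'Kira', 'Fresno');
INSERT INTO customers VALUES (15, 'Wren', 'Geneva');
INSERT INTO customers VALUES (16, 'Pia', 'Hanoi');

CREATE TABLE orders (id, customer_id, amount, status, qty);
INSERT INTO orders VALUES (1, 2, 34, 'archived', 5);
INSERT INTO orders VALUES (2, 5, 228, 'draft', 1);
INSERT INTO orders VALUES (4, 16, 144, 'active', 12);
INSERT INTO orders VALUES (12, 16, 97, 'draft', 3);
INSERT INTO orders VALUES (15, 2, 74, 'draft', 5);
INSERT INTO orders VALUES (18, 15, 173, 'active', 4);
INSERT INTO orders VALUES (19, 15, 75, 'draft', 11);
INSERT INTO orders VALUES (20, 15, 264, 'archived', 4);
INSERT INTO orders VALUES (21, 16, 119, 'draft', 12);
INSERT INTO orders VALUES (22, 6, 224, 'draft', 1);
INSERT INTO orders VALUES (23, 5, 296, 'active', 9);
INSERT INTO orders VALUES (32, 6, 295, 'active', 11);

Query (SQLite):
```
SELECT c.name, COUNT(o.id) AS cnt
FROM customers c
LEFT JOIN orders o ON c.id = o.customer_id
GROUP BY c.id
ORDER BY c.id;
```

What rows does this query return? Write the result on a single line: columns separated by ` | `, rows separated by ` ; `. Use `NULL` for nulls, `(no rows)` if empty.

Gita | 2 ; Ivy | 2 ; Kira | 2 ; Wren | 3 ; Pia | 3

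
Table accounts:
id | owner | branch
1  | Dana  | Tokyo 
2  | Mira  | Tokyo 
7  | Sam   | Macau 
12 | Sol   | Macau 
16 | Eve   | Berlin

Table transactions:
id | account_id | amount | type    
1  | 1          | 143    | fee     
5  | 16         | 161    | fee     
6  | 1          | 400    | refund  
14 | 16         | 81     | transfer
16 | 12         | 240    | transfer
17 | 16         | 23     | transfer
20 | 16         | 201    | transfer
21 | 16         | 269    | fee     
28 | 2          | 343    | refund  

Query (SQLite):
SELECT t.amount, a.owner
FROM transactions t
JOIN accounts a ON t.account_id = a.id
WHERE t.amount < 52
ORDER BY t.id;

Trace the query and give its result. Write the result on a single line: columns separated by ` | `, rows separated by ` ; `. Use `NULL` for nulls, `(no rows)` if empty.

23 | Eve

Each transactions row matches the accounts row where account_id = accounts.id.
Then keep rows with t.amount < 52.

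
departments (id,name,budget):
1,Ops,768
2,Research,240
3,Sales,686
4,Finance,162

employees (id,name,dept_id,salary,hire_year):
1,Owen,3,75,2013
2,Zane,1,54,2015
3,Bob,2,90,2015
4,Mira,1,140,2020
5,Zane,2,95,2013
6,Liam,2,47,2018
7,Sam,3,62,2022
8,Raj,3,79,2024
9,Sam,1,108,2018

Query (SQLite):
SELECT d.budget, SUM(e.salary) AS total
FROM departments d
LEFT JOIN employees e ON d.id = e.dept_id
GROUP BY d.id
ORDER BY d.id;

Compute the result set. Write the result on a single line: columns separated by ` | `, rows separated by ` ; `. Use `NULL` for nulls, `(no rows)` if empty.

LEFT JOIN keeps every departments row; unmatched ones get NULL for employees columns.
Group by departments.id and compute SUM(e.salary). SUM over an all-NULL group is NULL.
  1: ids {2, 4, 9} → SUM(e.salary)=302
  2: ids {3, 5, 6} → SUM(e.salary)=232
  3: ids {1, 7, 8} → SUM(e.salary)=216
  4: ids {—} → SUM(e.salary)=NULL

768 | 302 ; 240 | 232 ; 686 | 216 ; 162 | NULL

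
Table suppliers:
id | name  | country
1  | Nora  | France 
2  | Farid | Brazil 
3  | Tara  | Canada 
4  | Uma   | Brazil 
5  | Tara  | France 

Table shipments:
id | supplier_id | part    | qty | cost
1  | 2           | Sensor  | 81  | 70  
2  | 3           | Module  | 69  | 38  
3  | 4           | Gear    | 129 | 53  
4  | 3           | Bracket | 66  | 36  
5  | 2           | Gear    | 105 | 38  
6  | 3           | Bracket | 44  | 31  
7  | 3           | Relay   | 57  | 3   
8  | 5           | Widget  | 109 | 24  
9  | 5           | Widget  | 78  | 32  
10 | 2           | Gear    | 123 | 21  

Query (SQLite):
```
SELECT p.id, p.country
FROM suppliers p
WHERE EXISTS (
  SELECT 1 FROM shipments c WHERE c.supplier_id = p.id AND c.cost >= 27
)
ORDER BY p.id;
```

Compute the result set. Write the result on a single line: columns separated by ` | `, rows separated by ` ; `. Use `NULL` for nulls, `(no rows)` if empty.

2 | Brazil ; 3 | Canada ; 4 | Brazil ; 5 | France

For each suppliers row, check whether any shipments with matching supplier_id has cost >= 27.
Keep rows where that is true.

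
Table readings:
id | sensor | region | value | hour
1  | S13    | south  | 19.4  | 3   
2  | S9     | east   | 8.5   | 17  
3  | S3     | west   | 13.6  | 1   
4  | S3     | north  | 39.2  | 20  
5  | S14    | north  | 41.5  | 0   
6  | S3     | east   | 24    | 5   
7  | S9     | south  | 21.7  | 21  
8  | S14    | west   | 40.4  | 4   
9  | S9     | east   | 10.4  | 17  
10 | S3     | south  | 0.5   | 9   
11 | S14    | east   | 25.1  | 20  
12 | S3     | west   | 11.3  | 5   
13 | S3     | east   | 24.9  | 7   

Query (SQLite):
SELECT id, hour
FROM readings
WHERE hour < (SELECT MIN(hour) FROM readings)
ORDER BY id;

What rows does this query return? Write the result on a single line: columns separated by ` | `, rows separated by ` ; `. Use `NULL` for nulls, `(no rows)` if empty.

(no rows)

Scalar subquery: MIN(hour) over all readings rows = 0.
Keep rows where hour < that value.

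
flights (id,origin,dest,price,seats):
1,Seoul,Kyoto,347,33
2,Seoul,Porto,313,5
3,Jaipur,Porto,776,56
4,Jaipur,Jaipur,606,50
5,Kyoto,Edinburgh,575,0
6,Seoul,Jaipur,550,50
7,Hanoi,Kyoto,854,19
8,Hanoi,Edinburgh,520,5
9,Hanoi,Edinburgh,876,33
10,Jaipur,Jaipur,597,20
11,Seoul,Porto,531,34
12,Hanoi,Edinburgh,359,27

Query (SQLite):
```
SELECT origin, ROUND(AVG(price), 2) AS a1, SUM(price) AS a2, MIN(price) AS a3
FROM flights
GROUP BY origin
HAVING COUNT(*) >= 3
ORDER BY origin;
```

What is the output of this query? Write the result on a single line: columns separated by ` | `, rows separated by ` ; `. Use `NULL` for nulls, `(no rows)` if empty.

Hanoi | 652.25 | 2609 | 359 ; Jaipur | 659.67 | 1979 | 597 ; Seoul | 435.25 | 1741 | 313

Group flights by origin.
Per group compute: ROUND(AVG(price), 2), SUM(price), MIN(price).
HAVING: drop groups with fewer than 3 rows.
  Hanoi: ids {7, 8, 9, 12} → ROUND(AVG(price), 2)=652.25, SUM(price)=2609, MIN(price)=359
  Jaipur: ids {3, 4, 10} → ROUND(AVG(price), 2)=659.67, SUM(price)=1979, MIN(price)=597
  Kyoto: ids {5} → ROUND(AVG(price), 2)=575, SUM(price)=575, MIN(price)=575
  Seoul: ids {1, 2, 6, 11} → ROUND(AVG(price), 2)=435.25, SUM(price)=1741, MIN(price)=313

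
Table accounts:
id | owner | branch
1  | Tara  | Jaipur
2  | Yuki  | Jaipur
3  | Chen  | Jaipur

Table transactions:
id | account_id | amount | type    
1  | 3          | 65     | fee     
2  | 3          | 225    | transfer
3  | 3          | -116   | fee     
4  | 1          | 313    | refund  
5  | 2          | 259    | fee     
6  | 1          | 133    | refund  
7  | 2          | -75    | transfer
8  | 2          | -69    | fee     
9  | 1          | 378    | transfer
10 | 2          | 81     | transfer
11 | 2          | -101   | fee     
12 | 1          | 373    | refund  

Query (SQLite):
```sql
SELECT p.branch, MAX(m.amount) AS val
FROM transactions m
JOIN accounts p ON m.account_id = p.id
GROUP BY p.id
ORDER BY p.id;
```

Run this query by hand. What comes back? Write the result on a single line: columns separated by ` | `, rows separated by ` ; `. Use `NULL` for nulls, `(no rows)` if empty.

Jaipur | 378 ; Jaipur | 259 ; Jaipur | 225

Join each transactions row to its accounts via account_id.
Group joined rows by accounts.id; compute MAX(m.amount) per group.
  1: ids {4, 6, 9, 12} → MAX(m.amount)=378
  2: ids {5, 7, 8, 10, 11} → MAX(m.amount)=259
  3: ids {1, 2, 3} → MAX(m.amount)=225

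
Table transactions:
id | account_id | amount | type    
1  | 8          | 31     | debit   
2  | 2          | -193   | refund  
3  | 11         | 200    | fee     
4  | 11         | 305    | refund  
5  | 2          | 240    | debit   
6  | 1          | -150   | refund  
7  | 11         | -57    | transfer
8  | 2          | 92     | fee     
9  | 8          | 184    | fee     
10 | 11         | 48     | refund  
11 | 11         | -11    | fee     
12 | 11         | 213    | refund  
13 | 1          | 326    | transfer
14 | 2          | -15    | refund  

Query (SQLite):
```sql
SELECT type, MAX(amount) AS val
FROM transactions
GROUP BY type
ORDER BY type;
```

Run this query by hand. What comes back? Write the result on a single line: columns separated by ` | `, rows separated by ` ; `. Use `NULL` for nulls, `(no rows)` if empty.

Partition transactions by type; compute MAX(amount) within each group.
  debit: ids {1, 5} → MAX(amount)=240
  fee: ids {3, 8, 9, 11} → MAX(amount)=200
  refund: ids {2, 4, 6, 10, 12, 14} → MAX(amount)=305
  transfer: ids {7, 13} → MAX(amount)=326

debit | 240 ; fee | 200 ; refund | 305 ; transfer | 326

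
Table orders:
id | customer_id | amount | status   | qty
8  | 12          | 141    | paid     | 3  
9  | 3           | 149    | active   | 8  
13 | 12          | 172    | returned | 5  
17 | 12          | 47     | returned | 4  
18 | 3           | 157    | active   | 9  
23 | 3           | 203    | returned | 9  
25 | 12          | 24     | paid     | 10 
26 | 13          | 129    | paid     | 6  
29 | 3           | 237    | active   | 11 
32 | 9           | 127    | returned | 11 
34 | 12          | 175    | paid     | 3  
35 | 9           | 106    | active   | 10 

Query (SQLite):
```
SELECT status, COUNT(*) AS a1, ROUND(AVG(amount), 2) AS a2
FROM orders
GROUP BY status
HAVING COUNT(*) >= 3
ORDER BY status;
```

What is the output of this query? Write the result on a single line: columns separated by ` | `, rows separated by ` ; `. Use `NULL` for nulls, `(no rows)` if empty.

Group orders by status.
Per group compute: COUNT(*), ROUND(AVG(amount), 2).
HAVING: drop groups with fewer than 3 rows.
  active: ids {9, 18, 29, 35} → COUNT(*)=4, ROUND(AVG(amount), 2)=162.25
  paid: ids {8, 25, 26, 34} → COUNT(*)=4, ROUND(AVG(amount), 2)=117.25
  returned: ids {13, 17, 23, 32} → COUNT(*)=4, ROUND(AVG(amount), 2)=137.25

active | 4 | 162.25 ; paid | 4 | 117.25 ; returned | 4 | 137.25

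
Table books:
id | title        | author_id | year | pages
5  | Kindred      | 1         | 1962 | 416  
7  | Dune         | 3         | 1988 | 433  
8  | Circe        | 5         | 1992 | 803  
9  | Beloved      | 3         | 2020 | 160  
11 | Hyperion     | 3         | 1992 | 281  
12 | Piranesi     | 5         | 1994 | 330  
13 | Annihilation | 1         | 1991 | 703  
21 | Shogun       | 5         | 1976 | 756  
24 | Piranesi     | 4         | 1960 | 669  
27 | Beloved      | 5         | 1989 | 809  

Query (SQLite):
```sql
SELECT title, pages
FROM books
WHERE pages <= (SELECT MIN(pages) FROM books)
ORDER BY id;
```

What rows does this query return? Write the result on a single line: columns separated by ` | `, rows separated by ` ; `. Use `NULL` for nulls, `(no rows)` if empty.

Beloved | 160

Scalar subquery: MIN(pages) over all books rows = 160.
Keep rows where pages <= that value.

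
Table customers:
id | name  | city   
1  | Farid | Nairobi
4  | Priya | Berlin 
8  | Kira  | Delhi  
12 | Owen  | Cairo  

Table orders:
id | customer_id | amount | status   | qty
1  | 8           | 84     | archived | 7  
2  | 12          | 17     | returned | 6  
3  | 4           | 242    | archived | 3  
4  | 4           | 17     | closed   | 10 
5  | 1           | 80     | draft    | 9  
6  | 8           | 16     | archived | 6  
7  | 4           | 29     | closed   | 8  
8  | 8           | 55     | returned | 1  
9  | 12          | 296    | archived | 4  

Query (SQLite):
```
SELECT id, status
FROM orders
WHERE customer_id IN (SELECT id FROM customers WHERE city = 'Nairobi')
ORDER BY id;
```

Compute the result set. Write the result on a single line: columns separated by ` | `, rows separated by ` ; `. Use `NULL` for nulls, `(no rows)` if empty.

5 | draft

Inner query: customers.id where city = 'Nairobi'.
Outer: keep orders rows whose customer_id is in that set.
Inner query → {1}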